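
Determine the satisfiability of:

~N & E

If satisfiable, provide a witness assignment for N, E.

N=F; E=T

  ~N = True
Both conjuncts True, so the formula holds.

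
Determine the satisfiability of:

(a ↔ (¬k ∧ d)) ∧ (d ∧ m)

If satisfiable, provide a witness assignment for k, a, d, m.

k = False, a = True, d = True, m = True

  a ↔ (¬k ∧ d) = True
    ¬k ∧ d = True
      ¬k = True
  d ∧ m = True
Both conjuncts True, so the formula holds.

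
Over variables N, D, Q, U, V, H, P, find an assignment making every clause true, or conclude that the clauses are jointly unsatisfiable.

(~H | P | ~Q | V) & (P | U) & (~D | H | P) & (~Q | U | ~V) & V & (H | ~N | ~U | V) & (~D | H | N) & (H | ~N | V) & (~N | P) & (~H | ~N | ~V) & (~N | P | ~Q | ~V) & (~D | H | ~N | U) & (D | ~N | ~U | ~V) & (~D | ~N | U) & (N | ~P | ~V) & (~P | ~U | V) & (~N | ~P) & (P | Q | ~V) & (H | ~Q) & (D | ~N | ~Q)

N = False; D = False; Q = True; U = True; V = True; H = True; P = False

Unit clause (V) forces V = True.
Try N = True:
  (~N | P) forces P = True.
  clause (~N | ~P) is falsified — backtrack.
So N = False.
  then (N | ~P | ~V) forces P = False.
  then (P | Q | ~V) forces Q = True.
  then (H | ~Q) forces H = True.
  then (P | U) forces U = True.
Set D = False.
All clauses satisfied.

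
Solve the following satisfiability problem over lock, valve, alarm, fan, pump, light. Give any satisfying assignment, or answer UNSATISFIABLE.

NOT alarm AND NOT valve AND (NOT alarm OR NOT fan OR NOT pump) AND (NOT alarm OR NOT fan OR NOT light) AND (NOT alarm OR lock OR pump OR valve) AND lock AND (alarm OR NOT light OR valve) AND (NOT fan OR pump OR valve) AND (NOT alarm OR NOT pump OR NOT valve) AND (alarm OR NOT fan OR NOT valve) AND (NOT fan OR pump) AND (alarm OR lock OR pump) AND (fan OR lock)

lock = True; valve = False; alarm = False; fan = False; pump = False; light = False

Unit clause (NOT alarm) forces alarm = False.
Unit clause (NOT valve) forces valve = False.
Unit clause (lock) forces lock = True.
In (alarm OR NOT light OR valve) only NOT light is left, so light = False.
Set fan = False.
Set pump = False.
All clauses satisfied.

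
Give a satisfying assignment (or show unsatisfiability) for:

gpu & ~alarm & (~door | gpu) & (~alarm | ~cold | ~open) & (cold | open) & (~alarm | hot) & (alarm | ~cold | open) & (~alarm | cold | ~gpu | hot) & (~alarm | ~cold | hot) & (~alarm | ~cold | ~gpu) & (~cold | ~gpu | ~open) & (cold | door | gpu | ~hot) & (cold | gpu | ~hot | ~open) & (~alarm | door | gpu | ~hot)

Unit clause (gpu) forces gpu = True.
Unit clause (~alarm) forces alarm = False.
Set hot = True.
Try open = False:
  (cold | open) forces cold = True.
  clause (alarm | ~cold | open) is falsified — backtrack.
So open = True.
  then (~cold | ~gpu | ~open) forces cold = False.
Set door = True.
All clauses satisfied.

alarm = False, hot = True, open = True, door = True, gpu = True, cold = False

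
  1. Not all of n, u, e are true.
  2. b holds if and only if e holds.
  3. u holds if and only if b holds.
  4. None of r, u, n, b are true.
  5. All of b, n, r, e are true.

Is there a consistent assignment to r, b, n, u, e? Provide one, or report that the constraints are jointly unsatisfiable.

UNSATISFIABLE

Case r = True:
  Constraint (4) is violated (r=T) — contradiction.
Case r = False:
  Constraint (5) is violated (r=F) — contradiction.
Both cases fail — unsatisfiable.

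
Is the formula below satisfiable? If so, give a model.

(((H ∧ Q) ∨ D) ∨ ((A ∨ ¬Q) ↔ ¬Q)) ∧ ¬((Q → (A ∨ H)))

Q = True; H = False; A = False; D = False

  ((H ∧ Q) ∨ D) ∨ ((A ∨ ¬Q) ↔ ¬Q) = True
    (H ∧ Q) ∨ D = False
      H ∧ Q = False
    (A ∨ ¬Q) ↔ ¬Q = True
      A ∨ ¬Q = False
        ¬Q = False
      ¬Q = False
  ¬((Q → (A ∨ H))) = True
    Q → (A ∨ H) = False
      A ∨ H = False
Both conjuncts True, so the formula holds.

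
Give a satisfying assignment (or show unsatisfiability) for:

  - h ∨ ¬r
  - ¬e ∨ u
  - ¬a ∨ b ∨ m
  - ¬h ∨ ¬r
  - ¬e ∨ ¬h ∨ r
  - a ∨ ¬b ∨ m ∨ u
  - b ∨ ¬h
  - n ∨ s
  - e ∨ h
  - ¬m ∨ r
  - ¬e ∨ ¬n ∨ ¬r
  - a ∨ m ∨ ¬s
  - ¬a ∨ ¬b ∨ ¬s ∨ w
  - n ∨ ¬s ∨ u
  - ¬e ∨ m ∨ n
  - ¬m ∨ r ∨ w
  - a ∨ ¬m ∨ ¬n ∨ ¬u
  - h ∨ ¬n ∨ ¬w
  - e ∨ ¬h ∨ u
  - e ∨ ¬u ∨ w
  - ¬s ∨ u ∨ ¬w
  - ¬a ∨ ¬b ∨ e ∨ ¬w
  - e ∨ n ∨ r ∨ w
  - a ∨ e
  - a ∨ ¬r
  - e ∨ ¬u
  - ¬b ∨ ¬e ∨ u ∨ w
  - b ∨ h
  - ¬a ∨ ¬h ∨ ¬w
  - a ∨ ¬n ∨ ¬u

w=F, m=F, r=F, s=F, a=T, n=T, b=T, h=F, e=T, u=T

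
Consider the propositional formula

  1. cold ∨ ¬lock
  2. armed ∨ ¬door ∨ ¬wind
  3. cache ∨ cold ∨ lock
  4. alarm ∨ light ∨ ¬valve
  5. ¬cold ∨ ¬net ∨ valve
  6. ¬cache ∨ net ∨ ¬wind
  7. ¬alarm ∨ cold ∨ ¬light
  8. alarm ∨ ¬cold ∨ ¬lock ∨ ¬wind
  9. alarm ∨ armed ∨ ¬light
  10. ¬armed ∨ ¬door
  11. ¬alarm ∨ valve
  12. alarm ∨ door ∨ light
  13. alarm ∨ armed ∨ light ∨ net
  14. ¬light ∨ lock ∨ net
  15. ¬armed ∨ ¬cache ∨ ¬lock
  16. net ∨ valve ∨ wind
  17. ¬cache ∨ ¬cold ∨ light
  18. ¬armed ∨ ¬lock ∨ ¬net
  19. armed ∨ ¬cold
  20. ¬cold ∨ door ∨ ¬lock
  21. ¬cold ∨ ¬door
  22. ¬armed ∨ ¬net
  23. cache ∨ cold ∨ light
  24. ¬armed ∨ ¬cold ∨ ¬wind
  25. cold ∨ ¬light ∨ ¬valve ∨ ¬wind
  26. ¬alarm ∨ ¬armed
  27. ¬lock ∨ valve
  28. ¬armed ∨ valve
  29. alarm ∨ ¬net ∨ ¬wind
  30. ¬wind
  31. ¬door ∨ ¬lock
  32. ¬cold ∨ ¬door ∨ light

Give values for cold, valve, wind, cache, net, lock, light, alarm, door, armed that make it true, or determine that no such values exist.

cold = False, valve = False, wind = False, cache = True, net = True, lock = False, light = False, alarm = False, door = True, armed = False

Unit clause (¬wind) forces wind = False.
Set cold = False.
  then (cold ∨ ¬lock) forces lock = False.
  then (cache ∨ cold ∨ lock) forces cache = True.
Set valve = False.
  then (¬alarm ∨ valve) forces alarm = False.
  then (net ∨ valve ∨ wind) forces net = True.
  then (¬armed ∨ ¬net) forces armed = False.
  then (alarm ∨ armed ∨ ¬light) forces light = False.
  then (alarm ∨ door ∨ light) forces door = True.
All clauses satisfied.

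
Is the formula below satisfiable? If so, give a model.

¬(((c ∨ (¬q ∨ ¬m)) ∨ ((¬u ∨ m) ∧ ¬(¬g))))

g = False; q = True; u = True; c = False; m = True

  ¬(((c ∨ (¬q ∨ ¬m)) ∨ ((¬u ∨ m) ∧ ¬(¬g)))) = True
    (c ∨ (¬q ∨ ¬m)) ∨ ((¬u ∨ m) ∧ ¬(¬g)) = False
      c ∨ (¬q ∨ ¬m) = False
        ¬q ∨ ¬m = False
          ¬q = False
          ¬m = False
      (¬u ∨ m) ∧ ¬(¬g) = False
        ¬u ∨ m = True
          ¬u = False
        ¬(¬g) = False
          ¬g = True
The formula evaluates to True.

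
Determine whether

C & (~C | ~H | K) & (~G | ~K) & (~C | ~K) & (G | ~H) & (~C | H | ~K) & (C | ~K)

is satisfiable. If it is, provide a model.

Unit clause (C) forces C = True.
In (~C | ~K) only ~K is left, so K = False.
In (~C | ~H | K) only ~H is left, so H = False.
Set G = True.
Check each clause:
  (C): C holds.
  (~C | ~H | K): ~H holds.
  (~G | ~K): ~K holds.
  (~C | ~K): ~K holds.
  (G | ~H): G holds.
  (~C | H | ~K): ~K holds.
  (C | ~K): C holds.
All clauses satisfied.

G: True; K: False; H: False; C: True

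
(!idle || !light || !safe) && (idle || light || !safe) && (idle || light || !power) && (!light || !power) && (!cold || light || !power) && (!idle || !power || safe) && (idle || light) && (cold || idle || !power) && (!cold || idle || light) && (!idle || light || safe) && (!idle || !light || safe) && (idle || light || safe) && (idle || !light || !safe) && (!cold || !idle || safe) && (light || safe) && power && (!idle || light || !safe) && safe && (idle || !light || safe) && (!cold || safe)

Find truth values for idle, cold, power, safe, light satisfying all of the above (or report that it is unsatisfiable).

Case safe = True:
  (power) forces power = True.
  (!light || !power) forces light = False.
  (idle || light || !safe) forces idle = True.
  Clause (!idle || light || !safe) is falsified — contradiction.
Case safe = False:
  Clause (safe) is falsified — contradiction.
Both cases fail, so the formula is unsatisfiable.

No satisfying assignment exists.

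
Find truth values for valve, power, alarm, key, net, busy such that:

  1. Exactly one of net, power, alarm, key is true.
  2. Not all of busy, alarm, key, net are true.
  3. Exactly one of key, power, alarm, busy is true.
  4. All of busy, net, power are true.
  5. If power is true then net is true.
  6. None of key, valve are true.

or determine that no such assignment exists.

The formula is unsatisfiable.

Case power = True:
  (1) with power=T forces net = False.
  Constraint (4) is violated (net=F) — contradiction.
Case power = False:
  Constraint (4) is violated (power=F) — contradiction.
Both cases fail — unsatisfiable.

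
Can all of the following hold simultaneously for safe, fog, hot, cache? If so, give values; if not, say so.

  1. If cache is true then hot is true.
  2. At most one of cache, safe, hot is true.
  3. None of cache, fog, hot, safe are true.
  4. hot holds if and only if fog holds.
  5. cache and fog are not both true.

safe: False, fog: False, hot: False, cache: False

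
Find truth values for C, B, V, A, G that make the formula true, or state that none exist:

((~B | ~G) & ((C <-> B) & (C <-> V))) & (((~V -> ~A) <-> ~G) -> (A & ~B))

C = False; B = False; V = False; A = False; G = True

  (~B | ~G) & ((C <-> B) & (C <-> V)) = True
    ~B | ~G = True
      ~B = True
      ~G = False
    (C <-> B) & (C <-> V) = True
      C <-> B = True
      C <-> V = True
  ((~V -> ~A) <-> ~G) -> (A & ~B) = True
    (~V -> ~A) <-> ~G = False
      ~V -> ~A = True
        ~V = True
        ~A = True
      ~G = False
    A & ~B = False
      ~B = True
Both conjuncts True, so the formula holds.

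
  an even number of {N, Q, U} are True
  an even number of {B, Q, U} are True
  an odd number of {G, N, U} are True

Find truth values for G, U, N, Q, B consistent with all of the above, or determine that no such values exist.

G = True; U = False; N = False; Q = False; B = False

{N, Q, U}: 0 true → even ✓
{B, Q, U}: 0 true → even ✓
{G, N, U}: 1 true → odd ✓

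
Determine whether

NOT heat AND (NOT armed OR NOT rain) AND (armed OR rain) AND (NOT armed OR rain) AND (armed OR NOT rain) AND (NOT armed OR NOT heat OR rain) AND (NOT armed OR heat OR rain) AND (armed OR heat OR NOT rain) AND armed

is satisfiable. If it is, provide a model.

The formula is unsatisfiable.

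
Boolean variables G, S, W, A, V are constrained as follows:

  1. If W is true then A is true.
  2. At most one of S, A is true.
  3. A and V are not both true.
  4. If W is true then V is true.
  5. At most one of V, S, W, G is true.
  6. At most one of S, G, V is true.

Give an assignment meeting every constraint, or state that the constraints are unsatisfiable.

G: False, S: True, W: False, A: False, V: False

  (1) W=F ⇒ A: vacuous ✓
  (2) {S, A}: 1 true — at most one ✓
  (3) A=F, V=F — not both ✓
  (4) W=F ⇒ V: vacuous ✓
  (5) {V, S, W, G}: 1 true — at most one ✓
  (6) {S, G, V}: 1 true — at most one ✓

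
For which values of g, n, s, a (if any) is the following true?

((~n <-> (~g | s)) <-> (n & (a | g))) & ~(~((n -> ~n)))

g = True; n = False; s = False; a = False

  (~n <-> (~g | s)) <-> (n & (a | g)) = True
    ~n <-> (~g | s) = False
      ~n = True
      ~g | s = False
        ~g = False
    n & (a | g) = False
      a | g = True
  ~(~((n -> ~n))) = True
    ~((n -> ~n)) = False
      n -> ~n = True
        ~n = True
Both conjuncts True, so the formula holds.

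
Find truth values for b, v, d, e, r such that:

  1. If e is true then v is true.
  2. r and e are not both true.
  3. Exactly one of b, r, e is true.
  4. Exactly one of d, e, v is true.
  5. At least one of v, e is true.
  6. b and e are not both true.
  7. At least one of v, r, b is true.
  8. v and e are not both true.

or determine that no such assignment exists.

b = False, v = True, d = False, e = False, r = True

  (1) e=F ⇒ v: vacuous ✓
  (2) r=T, e=F — not both ✓
  (3) {b, r, e}: 1 true — exactly one ✓
  (4) {d, e, v}: 1 true — exactly one ✓
  (5) {v, e}: 1 true — at least one ✓
  (6) b=F, e=F — not both ✓
  (7) {v, r, b}: 2 true — at least one ✓
  (8) v=T, e=F — not both ✓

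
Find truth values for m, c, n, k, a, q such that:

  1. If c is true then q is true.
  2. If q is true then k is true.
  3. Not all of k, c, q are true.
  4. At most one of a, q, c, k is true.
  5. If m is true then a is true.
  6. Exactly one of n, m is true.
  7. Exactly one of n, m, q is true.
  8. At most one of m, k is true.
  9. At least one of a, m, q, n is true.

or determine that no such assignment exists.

m = False, c = False, n = True, k = True, a = False, q = False

  (1) c=F ⇒ q: vacuous ✓
  (2) q=F ⇒ k: vacuous ✓
  (3) {k, c, q}: 1/3 true — not all ✓
  (4) {a, q, c, k}: 1 true — at most one ✓
  (5) m=F ⇒ a: vacuous ✓
  (6) {n, m}: 1 true — exactly one ✓
  (7) {n, m, q}: 1 true — exactly one ✓
  (8) {m, k}: 1 true — at most one ✓
  (9) {a, m, q, n}: 1 true — at least one ✓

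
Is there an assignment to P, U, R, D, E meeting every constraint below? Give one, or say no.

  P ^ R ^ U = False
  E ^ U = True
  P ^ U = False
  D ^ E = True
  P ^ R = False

P: False, U: False, R: False, D: False, E: True

P ^ R ^ U = F ^ F ^ F = False ✓
E ^ U = T ^ F = True ✓
P ^ U = F ^ F = False ✓
D ^ E = F ^ T = True ✓
P ^ R = F ^ F = False ✓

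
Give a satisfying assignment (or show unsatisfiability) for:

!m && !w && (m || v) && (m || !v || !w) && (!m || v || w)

Unit clause (!m) forces m = False.
Unit clause (!w) forces w = False.
In (m || v) only v is left, so v = True.
Check each clause:
  (!m): !m holds.
  (!w): !w holds.
  (m || v): v holds.
  (m || !v || !w): !w holds.
  (!m || v || w): !m holds.
All clauses satisfied.

v = True, w = False, m = False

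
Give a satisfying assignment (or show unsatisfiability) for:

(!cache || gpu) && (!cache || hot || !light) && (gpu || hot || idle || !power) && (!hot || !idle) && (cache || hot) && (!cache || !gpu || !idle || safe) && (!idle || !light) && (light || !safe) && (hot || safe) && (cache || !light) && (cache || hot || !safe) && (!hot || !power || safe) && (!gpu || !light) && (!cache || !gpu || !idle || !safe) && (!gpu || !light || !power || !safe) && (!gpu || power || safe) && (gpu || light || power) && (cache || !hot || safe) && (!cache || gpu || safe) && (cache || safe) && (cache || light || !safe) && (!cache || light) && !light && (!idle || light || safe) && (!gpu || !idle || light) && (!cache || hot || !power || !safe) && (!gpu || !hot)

Case light = True:
  Clause (!light) is falsified — contradiction.
Case light = False:
  (light || !safe) forces safe = False.
  (hot || safe) forces hot = True.
  (!hot || !idle) forces idle = False.
  (!hot || !power || safe) forces power = False.
  (!gpu || power || safe) forces gpu = False.
  Clause (gpu || light || power) is falsified — contradiction.
Both cases fail, so the formula is unsatisfiable.

No satisfying assignment exists.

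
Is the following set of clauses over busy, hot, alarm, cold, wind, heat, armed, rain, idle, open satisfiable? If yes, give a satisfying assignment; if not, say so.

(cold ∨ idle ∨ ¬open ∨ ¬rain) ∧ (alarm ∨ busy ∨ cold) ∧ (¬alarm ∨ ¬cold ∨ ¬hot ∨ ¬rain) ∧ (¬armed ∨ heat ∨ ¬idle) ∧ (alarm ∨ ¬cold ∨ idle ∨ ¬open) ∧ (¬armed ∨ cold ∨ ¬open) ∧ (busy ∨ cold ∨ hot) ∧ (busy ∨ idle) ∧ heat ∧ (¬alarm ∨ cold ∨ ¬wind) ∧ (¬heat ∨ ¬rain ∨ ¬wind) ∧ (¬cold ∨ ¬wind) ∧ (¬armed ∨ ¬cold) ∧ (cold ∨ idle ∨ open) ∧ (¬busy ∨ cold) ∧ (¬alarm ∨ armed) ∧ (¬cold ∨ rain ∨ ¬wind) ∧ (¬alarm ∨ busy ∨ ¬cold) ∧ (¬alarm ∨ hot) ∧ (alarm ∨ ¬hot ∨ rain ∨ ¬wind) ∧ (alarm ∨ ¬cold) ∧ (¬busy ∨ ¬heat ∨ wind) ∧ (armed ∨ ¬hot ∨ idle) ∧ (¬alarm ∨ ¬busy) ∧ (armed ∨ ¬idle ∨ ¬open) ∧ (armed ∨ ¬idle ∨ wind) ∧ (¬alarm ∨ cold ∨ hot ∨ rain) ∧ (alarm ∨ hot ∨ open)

busy: False, hot: True, alarm: True, cold: False, wind: False, heat: True, armed: True, rain: True, idle: True, open: False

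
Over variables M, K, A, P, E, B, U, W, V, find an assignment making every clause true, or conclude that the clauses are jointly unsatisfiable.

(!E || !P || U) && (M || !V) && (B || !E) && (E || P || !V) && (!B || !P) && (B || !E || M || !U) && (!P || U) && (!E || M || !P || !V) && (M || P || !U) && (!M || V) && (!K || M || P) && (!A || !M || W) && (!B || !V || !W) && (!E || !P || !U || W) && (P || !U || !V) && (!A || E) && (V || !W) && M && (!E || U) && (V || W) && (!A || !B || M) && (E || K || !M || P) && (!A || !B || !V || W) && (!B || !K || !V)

Unit clause (M) forces M = True.
In (!M || V) only V is left, so V = True.
Set K = True.
  then (!B || !K || !V) forces B = False.
  then (B || !E) forces E = False.
  then (E || P || !V) forces P = True.
  then (!P || U) forces U = True.
  then (!A || E) forces A = False.
Set W = False.
All clauses satisfied.

M: True; K: True; A: False; P: True; E: False; B: False; U: True; W: False; V: True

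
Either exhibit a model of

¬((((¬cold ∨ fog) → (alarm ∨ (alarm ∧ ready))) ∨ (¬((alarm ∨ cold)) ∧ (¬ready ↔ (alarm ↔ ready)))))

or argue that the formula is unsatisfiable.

fog=T; cold=T; alarm=F; ready=T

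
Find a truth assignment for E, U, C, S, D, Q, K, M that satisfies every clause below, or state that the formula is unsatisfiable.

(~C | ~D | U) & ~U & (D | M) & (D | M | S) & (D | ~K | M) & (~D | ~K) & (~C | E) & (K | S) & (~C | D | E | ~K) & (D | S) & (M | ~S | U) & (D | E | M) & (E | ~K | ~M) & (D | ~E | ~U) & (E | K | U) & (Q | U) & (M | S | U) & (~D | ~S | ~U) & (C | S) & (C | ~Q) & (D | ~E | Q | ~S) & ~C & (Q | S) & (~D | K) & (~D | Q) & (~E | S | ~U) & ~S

The formula is unsatisfiable.

Case U = True:
  Clause (~U) is falsified — contradiction.
Case U = False:
  (Q | U) forces Q = True.
  (C | ~Q) forces C = True.
  Clause (~C) is falsified — contradiction.
Both cases fail, so the formula is unsatisfiable.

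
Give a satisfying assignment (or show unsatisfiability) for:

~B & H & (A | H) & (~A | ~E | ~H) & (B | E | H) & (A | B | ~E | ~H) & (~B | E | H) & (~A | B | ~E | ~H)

H=T; A=T; E=F; B=F

Unit clause (~B) forces B = False.
Unit clause (H) forces H = True.
Set A = True.
  then (~A | ~E | ~H) forces E = False.
Check each clause:
  (~B): ~B holds.
  (H): H holds.
  (A | H): A holds.
  (~A | ~E | ~H): ~E holds.
  (B | E | H): H holds.
  (A | B | ~E | ~H): A holds.
  (~B | E | H): ~B holds.
  (~A | B | ~E | ~H): ~E holds.
All clauses satisfied.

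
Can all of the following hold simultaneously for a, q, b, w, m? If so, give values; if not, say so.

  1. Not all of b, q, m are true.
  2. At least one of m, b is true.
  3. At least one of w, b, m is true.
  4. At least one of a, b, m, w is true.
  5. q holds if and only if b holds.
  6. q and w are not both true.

a = True, q = False, b = False, w = False, m = True

  (1) {b, q, m}: 1/3 true — not all ✓
  (2) {m, b}: 1 true — at least one ✓
  (3) {w, b, m}: 1 true — at least one ✓
  (4) {a, b, m, w}: 2 true — at least one ✓
  (5) q=F, b=F — same ✓
  (6) q=F, w=F — not both ✓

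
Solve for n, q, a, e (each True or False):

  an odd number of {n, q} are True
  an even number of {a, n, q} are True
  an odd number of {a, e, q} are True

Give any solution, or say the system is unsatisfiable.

n=T, q=F, a=T, e=F

{n, q}: 1 true → odd ✓
{a, n, q}: 2 true → even ✓
{a, e, q}: 1 true → odd ✓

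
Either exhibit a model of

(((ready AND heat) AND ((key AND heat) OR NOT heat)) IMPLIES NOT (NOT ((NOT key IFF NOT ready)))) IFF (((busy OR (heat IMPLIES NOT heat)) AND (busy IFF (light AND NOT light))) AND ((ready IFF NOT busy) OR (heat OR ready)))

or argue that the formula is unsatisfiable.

ready = True; heat = False; busy = False; key = True; light = False

  (((ready AND heat) AND ((key AND heat) OR NOT heat)) IMPLIES NOT (NOT ((NOT key IFF NOT ready)))) IFF (((busy OR (heat IMPLIES NOT heat)) AND (busy IFF (light AND NOT light))) AND ((ready IFF NOT busy) OR (heat OR ready))) = True
    ((ready AND heat) AND ((key AND heat) OR NOT heat)) IMPLIES NOT (NOT ((NOT key IFF NOT ready))) = True
      (ready AND heat) AND ((key AND heat) OR NOT heat) = False
        ready AND heat = False
        (key AND heat) OR NOT heat = True
          key AND heat = False
          NOT heat = True
      NOT (NOT ((NOT key IFF NOT ready))) = True
        NOT ((NOT key IFF NOT ready)) = False
          NOT key IFF NOT ready = True
            NOT key = False
            NOT ready = False
    ((busy OR (heat IMPLIES NOT heat)) AND (busy IFF (light AND NOT light))) AND ((ready IFF NOT busy) OR (heat OR ready)) = True
      (busy OR (heat IMPLIES NOT heat)) AND (busy IFF (light AND NOT light)) = True
        busy OR (heat IMPLIES NOT heat) = True
          heat IMPLIES NOT heat = True
            NOT heat = True
        busy IFF (light AND NOT light) = True
          light AND NOT light = False
            NOT light = True
      (ready IFF NOT busy) OR (heat OR ready) = True
        ready IFF NOT busy = True
          NOT busy = True
        heat OR ready = True
The formula evaluates to True.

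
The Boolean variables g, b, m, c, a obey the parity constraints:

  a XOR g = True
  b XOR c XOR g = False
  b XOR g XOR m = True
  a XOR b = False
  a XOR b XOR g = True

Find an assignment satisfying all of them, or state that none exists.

g: True; b: False; m: False; c: True; a: False

a XOR g = F XOR T = True ✓
b XOR c XOR g = F XOR T XOR T = False ✓
b XOR g XOR m = F XOR T XOR F = True ✓
a XOR b = F XOR F = False ✓
a XOR b XOR g = F XOR F XOR T = True ✓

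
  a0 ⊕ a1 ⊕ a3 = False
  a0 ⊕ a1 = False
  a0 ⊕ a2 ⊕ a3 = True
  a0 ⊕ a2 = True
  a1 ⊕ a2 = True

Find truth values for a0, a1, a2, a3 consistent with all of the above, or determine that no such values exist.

a0 = False, a1 = False, a2 = True, a3 = False

a0 ⊕ a1 ⊕ a3 = F ⊕ F ⊕ F = False ✓
a0 ⊕ a1 = F ⊕ F = False ✓
a0 ⊕ a2 ⊕ a3 = F ⊕ T ⊕ F = True ✓
a0 ⊕ a2 = F ⊕ T = True ✓
a1 ⊕ a2 = F ⊕ T = True ✓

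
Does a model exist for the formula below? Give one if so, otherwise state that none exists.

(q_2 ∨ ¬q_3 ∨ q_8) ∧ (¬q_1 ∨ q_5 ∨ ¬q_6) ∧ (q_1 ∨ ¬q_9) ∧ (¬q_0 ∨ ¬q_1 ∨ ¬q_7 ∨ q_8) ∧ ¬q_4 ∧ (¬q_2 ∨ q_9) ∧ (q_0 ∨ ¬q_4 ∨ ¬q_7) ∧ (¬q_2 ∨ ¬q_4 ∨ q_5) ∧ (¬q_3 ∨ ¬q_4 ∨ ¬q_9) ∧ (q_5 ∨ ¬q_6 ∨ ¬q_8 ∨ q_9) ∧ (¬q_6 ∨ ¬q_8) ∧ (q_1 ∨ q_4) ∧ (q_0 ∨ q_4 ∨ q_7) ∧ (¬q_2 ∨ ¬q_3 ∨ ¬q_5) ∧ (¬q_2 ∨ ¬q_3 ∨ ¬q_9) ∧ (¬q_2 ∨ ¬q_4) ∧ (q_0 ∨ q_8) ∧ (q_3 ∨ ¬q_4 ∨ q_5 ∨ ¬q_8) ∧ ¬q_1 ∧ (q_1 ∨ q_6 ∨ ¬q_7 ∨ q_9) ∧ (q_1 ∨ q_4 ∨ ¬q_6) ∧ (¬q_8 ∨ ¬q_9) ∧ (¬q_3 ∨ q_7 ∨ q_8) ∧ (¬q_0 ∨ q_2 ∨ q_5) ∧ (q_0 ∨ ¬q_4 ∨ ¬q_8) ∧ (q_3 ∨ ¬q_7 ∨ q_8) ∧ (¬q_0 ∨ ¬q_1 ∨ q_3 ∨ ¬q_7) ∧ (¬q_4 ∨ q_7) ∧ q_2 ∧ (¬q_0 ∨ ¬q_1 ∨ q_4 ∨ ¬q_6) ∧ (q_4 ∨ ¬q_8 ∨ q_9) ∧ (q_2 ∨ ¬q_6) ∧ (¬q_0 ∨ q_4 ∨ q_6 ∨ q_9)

Case q_4 = True:
  Clause (¬q_4) is falsified — contradiction.
Case q_4 = False:
  (q_1 ∨ q_4) forces q_1 = True.
  Clause (¬q_1) is falsified — contradiction.
Both cases fail, so the formula is unsatisfiable.

The formula is unsatisfiable.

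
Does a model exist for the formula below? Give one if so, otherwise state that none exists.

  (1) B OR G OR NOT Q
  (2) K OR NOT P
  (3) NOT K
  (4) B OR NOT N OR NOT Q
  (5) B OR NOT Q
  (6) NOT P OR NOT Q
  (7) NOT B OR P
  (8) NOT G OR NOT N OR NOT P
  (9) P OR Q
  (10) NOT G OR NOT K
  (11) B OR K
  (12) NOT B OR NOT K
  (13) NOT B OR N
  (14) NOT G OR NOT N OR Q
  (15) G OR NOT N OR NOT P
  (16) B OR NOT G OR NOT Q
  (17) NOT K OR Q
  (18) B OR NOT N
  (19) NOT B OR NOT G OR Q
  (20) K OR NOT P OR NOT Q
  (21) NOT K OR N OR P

No satisfying assignment exists.

Case K = True:
  Clause (NOT K) is falsified — contradiction.
Case K = False:
  (K OR NOT P) forces P = False.
  (NOT B OR P) forces B = False.
  Clause (B OR K) is falsified — contradiction.
Both cases fail, so the formula is unsatisfiable.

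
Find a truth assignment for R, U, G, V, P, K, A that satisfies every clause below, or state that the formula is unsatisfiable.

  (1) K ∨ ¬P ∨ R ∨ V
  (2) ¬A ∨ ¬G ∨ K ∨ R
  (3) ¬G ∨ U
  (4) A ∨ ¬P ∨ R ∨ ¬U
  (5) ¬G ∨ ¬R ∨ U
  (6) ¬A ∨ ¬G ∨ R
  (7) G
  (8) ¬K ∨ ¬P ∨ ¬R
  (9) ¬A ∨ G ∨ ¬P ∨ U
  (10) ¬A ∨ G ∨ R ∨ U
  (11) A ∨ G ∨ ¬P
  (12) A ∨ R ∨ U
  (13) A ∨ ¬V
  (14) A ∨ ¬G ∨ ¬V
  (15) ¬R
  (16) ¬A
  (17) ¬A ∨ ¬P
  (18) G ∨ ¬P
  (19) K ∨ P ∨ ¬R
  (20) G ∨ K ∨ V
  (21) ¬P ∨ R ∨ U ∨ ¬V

Unit clause (G) forces G = True.
Unit clause (¬R) forces R = False.
Unit clause (¬A) forces A = False.
In (¬G ∨ U) only U is left, so U = True.
In (A ∨ ¬P ∨ R ∨ ¬U) only ¬P is left, so P = False.
In (A ∨ ¬V) only ¬V is left, so V = False.
Set K = True.
All clauses satisfied.

R: False; U: True; G: True; V: False; P: False; K: True; A: False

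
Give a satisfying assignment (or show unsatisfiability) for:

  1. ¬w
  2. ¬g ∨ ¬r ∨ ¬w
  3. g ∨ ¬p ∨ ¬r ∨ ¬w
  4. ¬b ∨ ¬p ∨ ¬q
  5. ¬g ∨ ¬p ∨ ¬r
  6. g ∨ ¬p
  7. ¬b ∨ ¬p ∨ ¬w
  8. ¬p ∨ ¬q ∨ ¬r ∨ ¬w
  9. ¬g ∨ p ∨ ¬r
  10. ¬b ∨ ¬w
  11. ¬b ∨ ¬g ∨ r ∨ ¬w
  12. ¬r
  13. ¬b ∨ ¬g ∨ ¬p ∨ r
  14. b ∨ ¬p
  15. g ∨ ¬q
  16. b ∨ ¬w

q = False, p = False, b = True, r = False, w = False, g = True

Unit clause (¬w) forces w = False.
Unit clause (¬r) forces r = False.
Set q = False.
Try p = True:
  (g ∨ ¬p) forces g = True.
  (¬b ∨ ¬g ∨ ¬p ∨ r) forces b = False.
  clause (b ∨ ¬p) is falsified — backtrack.
So p = False.
Set b = True.
Set g = True.
All clauses satisfied.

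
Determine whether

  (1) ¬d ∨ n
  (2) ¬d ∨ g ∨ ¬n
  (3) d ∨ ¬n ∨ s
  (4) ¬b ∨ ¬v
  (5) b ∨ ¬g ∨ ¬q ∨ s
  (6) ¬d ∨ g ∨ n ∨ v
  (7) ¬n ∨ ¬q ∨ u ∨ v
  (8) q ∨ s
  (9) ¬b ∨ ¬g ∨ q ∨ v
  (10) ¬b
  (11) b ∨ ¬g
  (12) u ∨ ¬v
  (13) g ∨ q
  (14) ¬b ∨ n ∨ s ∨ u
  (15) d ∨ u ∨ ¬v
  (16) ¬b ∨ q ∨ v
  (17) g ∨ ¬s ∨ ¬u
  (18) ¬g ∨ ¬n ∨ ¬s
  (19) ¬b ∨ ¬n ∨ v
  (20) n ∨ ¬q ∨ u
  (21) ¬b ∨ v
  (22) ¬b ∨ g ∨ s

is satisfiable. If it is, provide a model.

Unit clause (¬b) forces b = False.
In (b ∨ ¬g) only ¬g is left, so g = False.
In (g ∨ q) only q is left, so q = True.
Set u = True.
  then (g ∨ ¬s ∨ ¬u) forces s = False.
Try n = True:
  (¬d ∨ g ∨ ¬n) forces d = False.
  clause (d ∨ ¬n ∨ s) is falsified — backtrack.
So n = False.
  then (¬d ∨ n) forces d = False.
Set v = False.
All clauses satisfied.

u = True, n = False, g = False, b = False, v = False, s = False, q = True, d = False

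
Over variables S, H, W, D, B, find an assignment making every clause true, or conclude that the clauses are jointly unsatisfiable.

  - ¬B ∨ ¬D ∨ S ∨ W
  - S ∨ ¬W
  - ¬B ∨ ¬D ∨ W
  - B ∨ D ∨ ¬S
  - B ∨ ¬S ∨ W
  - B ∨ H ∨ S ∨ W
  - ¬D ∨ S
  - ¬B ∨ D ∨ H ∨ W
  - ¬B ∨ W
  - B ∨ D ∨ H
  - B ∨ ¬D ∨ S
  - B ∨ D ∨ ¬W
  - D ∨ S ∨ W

Set S = True.
Set H = False.
Set W = True.
Set D = True.
Set B = False.
All clauses satisfied.

S = True; H = False; W = True; D = True; B = False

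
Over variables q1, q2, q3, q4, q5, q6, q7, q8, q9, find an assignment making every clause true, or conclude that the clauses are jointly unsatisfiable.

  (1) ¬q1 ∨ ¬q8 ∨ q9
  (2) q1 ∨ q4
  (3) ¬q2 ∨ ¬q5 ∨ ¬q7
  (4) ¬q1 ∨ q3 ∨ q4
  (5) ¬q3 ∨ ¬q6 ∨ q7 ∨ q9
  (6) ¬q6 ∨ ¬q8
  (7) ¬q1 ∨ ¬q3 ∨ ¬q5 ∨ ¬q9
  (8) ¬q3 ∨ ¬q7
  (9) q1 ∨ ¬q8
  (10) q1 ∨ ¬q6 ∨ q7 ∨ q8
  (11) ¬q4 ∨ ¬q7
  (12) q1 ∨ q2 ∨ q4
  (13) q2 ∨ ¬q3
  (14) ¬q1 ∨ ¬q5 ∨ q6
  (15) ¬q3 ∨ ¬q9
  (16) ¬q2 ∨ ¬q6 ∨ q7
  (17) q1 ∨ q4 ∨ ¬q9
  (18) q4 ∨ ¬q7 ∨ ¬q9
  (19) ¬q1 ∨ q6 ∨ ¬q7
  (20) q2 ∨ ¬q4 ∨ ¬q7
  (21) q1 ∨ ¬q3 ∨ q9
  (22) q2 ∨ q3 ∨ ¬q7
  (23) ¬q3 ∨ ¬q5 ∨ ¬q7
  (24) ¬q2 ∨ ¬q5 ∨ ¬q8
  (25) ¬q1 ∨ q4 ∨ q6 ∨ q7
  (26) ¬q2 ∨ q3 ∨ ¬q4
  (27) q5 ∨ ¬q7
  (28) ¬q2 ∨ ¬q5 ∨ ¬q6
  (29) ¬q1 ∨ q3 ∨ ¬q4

q1 = False, q2 = False, q3 = False, q4 = True, q5 = False, q6 = False, q7 = False, q8 = False, q9 = False

Set q1 = False.
  then (q1 ∨ q4) forces q4 = True.
  then (q1 ∨ ¬q8) forces q8 = False.
  then (¬q4 ∨ ¬q7) forces q7 = False.
  then (q1 ∨ ¬q6 ∨ q7 ∨ q8) forces q6 = False.
Try q2 = True:
  (¬q2 ∨ q3 ∨ ¬q4) forces q3 = True.
  (¬q3 ∨ ¬q9) forces q9 = False.
  clause (q1 ∨ ¬q3 ∨ q9) is falsified — backtrack.
So q2 = False.
  then (q2 ∨ ¬q3) forces q3 = False.
Set q5 = False.
Set q9 = False.
All clauses satisfied.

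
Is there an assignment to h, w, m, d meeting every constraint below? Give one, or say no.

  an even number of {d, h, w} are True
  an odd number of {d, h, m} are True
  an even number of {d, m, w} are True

h: False; w: True; m: False; d: True

{d, h, w}: 2 true → even ✓
{d, h, m}: 1 true → odd ✓
{d, m, w}: 2 true → even ✓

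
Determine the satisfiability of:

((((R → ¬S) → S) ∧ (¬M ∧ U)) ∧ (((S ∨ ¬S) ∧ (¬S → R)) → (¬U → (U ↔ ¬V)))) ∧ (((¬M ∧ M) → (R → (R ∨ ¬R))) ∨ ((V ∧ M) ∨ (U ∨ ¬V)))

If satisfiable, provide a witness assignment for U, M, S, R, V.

U = True, M = False, S = True, R = False, V = True

  (((R → ¬S) → S) ∧ (¬M ∧ U)) ∧ (((S ∨ ¬S) ∧ (¬S → R)) → (¬U → (U ↔ ¬V))) = True
    ((R → ¬S) → S) ∧ (¬M ∧ U) = True
      (R → ¬S) → S = True
        R → ¬S = True
          ¬S = False
      ¬M ∧ U = True
        ¬M = True
    ((S ∨ ¬S) ∧ (¬S → R)) → (¬U → (U ↔ ¬V)) = True
      (S ∨ ¬S) ∧ (¬S → R) = True
        S ∨ ¬S = True
          ¬S = False
        ¬S → R = True
          ¬S = False
      ¬U → (U ↔ ¬V) = True
        ¬U = False
        U ↔ ¬V = False
          ¬V = False
  ((¬M ∧ M) → (R → (R ∨ ¬R))) ∨ ((V ∧ M) ∨ (U ∨ ¬V)) = True
    (¬M ∧ M) → (R → (R ∨ ¬R)) = True
      ¬M ∧ M = False
        ¬M = True
      R → (R ∨ ¬R) = True
        R ∨ ¬R = True
          ¬R = True
    (V ∧ M) ∨ (U ∨ ¬V) = True
      V ∧ M = False
      U ∨ ¬V = True
        ¬V = False
Both conjuncts True, so the formula holds.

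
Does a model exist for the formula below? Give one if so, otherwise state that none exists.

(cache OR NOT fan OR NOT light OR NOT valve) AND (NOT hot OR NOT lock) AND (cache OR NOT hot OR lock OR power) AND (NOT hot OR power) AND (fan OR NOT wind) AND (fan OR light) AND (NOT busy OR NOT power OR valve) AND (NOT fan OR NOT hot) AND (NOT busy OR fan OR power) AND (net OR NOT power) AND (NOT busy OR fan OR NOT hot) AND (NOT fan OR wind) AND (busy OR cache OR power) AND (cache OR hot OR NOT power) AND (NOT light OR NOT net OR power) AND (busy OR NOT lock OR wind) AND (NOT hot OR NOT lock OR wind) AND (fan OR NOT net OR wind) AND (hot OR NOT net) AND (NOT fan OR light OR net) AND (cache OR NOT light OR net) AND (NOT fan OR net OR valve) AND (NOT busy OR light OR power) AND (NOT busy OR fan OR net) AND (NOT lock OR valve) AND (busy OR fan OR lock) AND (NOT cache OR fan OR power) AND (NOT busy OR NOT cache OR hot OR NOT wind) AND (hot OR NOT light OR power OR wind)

Set net = False.
  then (net OR NOT power) forces power = False.
  then (NOT hot OR power) forces hot = False.
Try wind = False:
  (NOT fan OR wind) forces fan = False.
  (fan OR light) forces light = True.
  clause (hot OR NOT light OR power OR wind) is falsified — backtrack.
So wind = True.
  then (fan OR NOT wind) forces fan = True.
  then (NOT fan OR light OR net) forces light = True.
  then (cache OR NOT light OR net) forces cache = True.
  then (NOT fan OR net OR valve) forces valve = True.
  then (NOT busy OR NOT cache OR hot OR NOT wind) forces busy = False.
Set lock = False.
All clauses satisfied.

net = False, wind = True, fan = True, valve = True, light = True, cache = True, power = False, lock = False, busy = False, hot = False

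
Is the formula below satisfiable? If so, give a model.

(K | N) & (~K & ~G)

N=T, K=F, G=F

  K | N = True
  ~K & ~G = True
    ~K = True
    ~G = True
Both conjuncts True, so the formula holds.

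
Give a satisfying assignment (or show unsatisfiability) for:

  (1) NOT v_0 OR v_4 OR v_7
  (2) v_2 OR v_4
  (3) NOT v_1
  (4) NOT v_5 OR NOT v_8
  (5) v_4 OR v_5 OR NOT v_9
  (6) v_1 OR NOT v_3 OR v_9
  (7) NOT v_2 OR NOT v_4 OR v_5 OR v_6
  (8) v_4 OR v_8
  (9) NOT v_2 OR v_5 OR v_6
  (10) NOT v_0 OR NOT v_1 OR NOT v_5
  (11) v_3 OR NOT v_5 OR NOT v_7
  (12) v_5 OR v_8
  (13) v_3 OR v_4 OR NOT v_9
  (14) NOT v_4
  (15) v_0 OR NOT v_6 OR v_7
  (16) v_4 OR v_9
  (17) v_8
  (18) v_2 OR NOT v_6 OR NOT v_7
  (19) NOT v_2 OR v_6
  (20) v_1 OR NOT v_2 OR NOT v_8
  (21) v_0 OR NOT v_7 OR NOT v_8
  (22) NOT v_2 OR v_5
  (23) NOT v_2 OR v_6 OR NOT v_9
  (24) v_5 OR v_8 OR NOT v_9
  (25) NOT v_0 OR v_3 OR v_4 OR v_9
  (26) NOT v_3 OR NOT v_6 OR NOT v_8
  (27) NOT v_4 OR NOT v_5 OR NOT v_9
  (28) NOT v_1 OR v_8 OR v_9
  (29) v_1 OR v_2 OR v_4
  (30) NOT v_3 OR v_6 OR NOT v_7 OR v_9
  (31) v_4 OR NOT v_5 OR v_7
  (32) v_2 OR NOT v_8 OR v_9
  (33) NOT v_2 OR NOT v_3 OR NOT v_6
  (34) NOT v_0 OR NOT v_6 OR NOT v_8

The formula is unsatisfiable.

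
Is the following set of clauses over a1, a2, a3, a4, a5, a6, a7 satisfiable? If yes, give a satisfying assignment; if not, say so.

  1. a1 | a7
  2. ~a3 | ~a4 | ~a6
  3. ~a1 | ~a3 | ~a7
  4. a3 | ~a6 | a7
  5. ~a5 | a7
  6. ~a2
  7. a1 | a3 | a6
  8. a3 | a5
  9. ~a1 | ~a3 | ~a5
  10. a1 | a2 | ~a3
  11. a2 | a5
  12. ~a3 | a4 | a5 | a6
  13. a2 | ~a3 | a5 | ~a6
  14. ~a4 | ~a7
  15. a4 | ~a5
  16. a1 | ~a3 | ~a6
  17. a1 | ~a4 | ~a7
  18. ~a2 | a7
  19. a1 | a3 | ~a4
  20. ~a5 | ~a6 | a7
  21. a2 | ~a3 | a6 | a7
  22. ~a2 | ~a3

No satisfying assignment exists.

Case a2 = True:
  Clause (~a2) is falsified — contradiction.
Case a2 = False:
  (a2 | a5) forces a5 = True.
  (~a5 | a7) forces a7 = True.
  (~a4 | ~a7) forces a4 = False.
  Clause (a4 | ~a5) is falsified — contradiction.
Both cases fail, so the formula is unsatisfiable.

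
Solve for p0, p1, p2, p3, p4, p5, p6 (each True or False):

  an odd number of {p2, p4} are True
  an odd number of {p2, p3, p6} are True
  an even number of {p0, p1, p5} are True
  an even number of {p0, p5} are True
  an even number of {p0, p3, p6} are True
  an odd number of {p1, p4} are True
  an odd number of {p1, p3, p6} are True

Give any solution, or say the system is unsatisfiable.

p0=T, p1=F, p2=F, p3=T, p4=T, p5=T, p6=F

{p2, p4}: 1 true → odd ✓
{p2, p3, p6}: 1 true → odd ✓
{p0, p1, p5}: 2 true → even ✓
{p0, p5}: 2 true → even ✓
{p0, p3, p6}: 2 true → even ✓
{p1, p4}: 1 true → odd ✓
{p1, p3, p6}: 1 true → odd ✓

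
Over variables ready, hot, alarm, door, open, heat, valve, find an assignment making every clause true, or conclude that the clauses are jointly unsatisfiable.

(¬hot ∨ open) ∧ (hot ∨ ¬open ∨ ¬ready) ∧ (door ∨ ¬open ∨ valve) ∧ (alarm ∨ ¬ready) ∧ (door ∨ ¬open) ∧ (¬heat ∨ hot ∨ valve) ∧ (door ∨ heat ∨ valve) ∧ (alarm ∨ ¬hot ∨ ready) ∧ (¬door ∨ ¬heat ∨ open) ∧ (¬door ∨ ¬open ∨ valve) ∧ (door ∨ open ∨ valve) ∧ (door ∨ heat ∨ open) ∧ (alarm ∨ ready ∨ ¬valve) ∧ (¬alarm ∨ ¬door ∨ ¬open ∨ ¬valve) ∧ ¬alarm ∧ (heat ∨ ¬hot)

ready=F, hot=F, alarm=F, door=T, open=F, heat=F, valve=F

Unit clause (¬alarm) forces alarm = False.
In (alarm ∨ ¬ready) only ¬ready is left, so ready = False.
In (alarm ∨ ¬hot ∨ ready) only ¬hot is left, so hot = False.
In (alarm ∨ ready ∨ ¬valve) only ¬valve is left, so valve = False.
In (¬heat ∨ hot ∨ valve) only ¬heat is left, so heat = False.
In (door ∨ heat ∨ valve) only door is left, so door = True.
In (¬door ∨ ¬open ∨ valve) only ¬open is left, so open = False.
All clauses satisfied.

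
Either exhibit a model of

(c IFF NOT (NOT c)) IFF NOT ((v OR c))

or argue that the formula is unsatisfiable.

v = False, c = False

  (c IFF NOT (NOT c)) IFF NOT ((v OR c)) = True
    c IFF NOT (NOT c) = True
      NOT (NOT c) = False
        NOT c = True
    NOT ((v OR c)) = True
      v OR c = False
The formula evaluates to True.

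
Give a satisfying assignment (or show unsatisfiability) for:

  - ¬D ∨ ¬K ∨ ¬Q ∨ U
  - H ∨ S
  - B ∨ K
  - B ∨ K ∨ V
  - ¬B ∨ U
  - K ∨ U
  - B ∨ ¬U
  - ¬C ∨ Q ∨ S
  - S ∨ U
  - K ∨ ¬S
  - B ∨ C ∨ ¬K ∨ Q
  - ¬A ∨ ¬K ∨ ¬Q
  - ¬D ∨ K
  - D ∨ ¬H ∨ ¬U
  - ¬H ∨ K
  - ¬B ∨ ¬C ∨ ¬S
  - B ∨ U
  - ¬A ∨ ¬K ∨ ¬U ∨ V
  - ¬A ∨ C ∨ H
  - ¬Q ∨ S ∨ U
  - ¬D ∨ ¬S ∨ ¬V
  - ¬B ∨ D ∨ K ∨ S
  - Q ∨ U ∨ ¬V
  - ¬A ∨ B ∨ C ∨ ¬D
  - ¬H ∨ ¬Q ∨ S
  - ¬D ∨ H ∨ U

V = False, D = True, Q = False, B = True, U = True, A = False, C = False, H = True, S = False, K = True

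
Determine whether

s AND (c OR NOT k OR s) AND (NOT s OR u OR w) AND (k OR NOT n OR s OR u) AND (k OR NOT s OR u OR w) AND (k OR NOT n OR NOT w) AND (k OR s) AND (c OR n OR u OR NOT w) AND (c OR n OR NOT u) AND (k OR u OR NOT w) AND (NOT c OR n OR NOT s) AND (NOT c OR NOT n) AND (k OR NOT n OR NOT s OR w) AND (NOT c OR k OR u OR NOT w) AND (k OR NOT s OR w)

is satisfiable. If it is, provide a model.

n=T, u=T, w=F, s=T, c=F, k=T

Unit clause (s) forces s = True.
Try n = False:
  (NOT c OR n OR NOT s) forces c = False.
  (c OR n OR NOT u) forces u = False.
  (NOT s OR u OR w) forces w = True.
  clause (c OR n OR u OR NOT w) is falsified — backtrack.
So n = True.
  then (NOT c OR NOT n) forces c = False.
Set u = True.
Set w = False.
  then (k OR NOT n OR NOT s OR w) forces k = True.
All clauses satisfied.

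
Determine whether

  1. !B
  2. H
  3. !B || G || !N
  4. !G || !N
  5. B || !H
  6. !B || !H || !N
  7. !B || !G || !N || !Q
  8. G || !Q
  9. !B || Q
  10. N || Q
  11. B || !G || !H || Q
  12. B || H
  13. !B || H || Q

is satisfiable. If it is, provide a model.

UNSATISFIABLE

Case B = True:
  Clause (!B) is falsified — contradiction.
Case B = False:
  (H) forces H = True.
  Clause (B || !H) is falsified — contradiction.
Both cases fail, so the formula is unsatisfiable.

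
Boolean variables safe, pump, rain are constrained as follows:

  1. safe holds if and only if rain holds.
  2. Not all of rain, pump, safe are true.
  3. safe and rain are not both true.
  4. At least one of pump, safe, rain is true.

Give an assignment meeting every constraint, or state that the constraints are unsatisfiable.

safe=F, pump=T, rain=F

  (1) safe=F, rain=F — same ✓
  (2) {rain, pump, safe}: 1/3 true — not all ✓
  (3) safe=F, rain=F — not both ✓
  (4) {pump, safe, rain}: 1 true — at least one ✓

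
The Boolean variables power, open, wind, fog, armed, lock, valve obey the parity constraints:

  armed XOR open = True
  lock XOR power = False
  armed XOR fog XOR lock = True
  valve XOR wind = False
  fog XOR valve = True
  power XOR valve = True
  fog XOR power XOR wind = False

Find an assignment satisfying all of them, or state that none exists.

power: True, open: False, wind: False, fog: True, armed: True, lock: True, valve: False

armed XOR open = T XOR F = True ✓
lock XOR power = T XOR T = False ✓
armed XOR fog XOR lock = T XOR T XOR T = True ✓
valve XOR wind = F XOR F = False ✓
fog XOR valve = T XOR F = True ✓
power XOR valve = T XOR F = True ✓
fog XOR power XOR wind = T XOR T XOR F = False ✓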